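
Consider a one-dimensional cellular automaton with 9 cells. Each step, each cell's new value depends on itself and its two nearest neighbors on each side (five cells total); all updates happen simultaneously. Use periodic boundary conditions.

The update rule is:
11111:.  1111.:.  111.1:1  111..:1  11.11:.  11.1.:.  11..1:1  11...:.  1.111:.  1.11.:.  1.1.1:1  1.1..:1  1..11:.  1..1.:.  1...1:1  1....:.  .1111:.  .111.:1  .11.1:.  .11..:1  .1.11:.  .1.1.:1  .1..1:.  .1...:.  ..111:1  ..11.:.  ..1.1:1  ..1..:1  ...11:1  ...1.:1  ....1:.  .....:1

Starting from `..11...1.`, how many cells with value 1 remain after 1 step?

11.1.111.
count of 1: 6

6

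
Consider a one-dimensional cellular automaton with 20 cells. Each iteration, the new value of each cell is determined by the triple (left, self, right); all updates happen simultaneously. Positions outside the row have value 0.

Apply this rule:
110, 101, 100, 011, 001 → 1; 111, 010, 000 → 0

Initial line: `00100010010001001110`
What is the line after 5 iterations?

01011000000011011011

iteration 1: 01010101101010111011
iteration 2: 10101011110101101111
iteration 3: 01010110011011111001
iteration 4: 10101111111110001110
iteration 5: 01011000000011011011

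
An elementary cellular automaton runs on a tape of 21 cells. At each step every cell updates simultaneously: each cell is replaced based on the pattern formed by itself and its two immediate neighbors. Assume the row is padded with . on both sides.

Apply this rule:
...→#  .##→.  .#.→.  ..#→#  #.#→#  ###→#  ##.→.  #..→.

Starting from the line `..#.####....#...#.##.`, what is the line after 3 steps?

##.#..##.#..#..#..#..

##.#.##..###..##.#...
..#.#...#.#..#..#..##
##.#..##.#..#..#..#..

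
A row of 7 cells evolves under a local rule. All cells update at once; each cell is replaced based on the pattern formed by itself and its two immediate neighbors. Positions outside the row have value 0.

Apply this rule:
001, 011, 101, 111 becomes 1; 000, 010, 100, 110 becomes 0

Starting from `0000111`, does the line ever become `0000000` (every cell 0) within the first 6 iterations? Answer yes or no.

0001110
0011100
0111000
1110000
1100000
1000000
iteration 6 is 1000000, still not uniform 0

no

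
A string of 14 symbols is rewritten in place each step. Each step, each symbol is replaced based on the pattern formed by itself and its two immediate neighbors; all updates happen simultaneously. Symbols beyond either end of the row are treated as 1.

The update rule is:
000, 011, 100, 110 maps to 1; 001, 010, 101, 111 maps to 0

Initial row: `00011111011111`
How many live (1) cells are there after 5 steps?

11010001010000
01001100001110
00101111101010
10001000100000
11100110011110
count of 1: 9

9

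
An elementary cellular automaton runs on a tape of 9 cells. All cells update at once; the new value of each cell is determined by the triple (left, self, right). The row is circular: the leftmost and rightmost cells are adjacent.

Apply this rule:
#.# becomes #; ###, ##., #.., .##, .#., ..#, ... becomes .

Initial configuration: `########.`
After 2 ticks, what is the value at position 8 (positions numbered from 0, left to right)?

.

........#
.........
position 8 holds .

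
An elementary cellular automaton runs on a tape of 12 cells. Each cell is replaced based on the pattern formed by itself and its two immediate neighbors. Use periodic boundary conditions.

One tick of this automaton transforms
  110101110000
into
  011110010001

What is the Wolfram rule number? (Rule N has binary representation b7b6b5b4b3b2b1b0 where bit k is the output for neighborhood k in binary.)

position 6: 111 → 0  (bit 7 = 0)
position 1: 110 → 1  (bit 6 = 1)
position 2: 101 → 1  (bit 5 = 1)
position 8: 100 → 0  (bit 4 = 0)
position 0: 011 → 0  (bit 3 = 0)
position 3: 010 → 1  (bit 2 = 1)
position 11: 001 → 1  (bit 1 = 1)
position 9: 000 → 0  (bit 0 = 0)
bits b7..b0 = 01100110 = 102

102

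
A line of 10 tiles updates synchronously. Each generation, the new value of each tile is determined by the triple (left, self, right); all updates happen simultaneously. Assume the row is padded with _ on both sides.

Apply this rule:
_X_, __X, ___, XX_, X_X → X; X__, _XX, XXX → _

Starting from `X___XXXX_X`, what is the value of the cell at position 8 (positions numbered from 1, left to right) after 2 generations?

generation 1: X_XX___XXX
generation 2: XX_X_XX__X
position 8 holds _

_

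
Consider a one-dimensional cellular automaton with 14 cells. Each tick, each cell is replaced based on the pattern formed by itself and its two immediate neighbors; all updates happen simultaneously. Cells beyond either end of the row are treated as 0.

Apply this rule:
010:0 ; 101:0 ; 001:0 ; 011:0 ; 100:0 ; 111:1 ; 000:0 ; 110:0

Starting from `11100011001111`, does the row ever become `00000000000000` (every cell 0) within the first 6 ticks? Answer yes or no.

yes

tick 1: 01000000000110
tick 2: 00000000000000
all cells are 0 at tick 2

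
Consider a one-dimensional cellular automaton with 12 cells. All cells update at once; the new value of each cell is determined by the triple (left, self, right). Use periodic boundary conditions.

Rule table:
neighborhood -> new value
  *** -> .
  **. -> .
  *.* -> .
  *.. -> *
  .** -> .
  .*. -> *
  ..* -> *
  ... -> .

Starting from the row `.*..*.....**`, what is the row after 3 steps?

step 1: .*****...*..
step 2: *.....*.***.
step 3: **...**.....

**...**.....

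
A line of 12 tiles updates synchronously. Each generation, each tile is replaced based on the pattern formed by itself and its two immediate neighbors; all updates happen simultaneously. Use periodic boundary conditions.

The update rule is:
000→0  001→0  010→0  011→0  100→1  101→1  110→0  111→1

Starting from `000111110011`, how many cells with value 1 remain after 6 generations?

4

100011101000
010001010100
001000101010
000100010101
100010001010
010001000101
count of 1: 4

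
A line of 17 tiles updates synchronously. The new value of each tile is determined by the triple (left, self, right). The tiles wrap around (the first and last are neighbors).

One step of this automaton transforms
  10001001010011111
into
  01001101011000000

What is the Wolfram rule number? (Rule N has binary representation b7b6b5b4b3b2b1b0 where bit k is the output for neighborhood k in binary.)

20

position 13: 111 → 0  (bit 7 = 0)
position 0: 110 → 0  (bit 6 = 0)
position 8: 101 → 0  (bit 5 = 0)
position 1: 100 → 1  (bit 4 = 1)
position 12: 011 → 0  (bit 3 = 0)
position 4: 010 → 1  (bit 2 = 1)
position 3: 001 → 0  (bit 1 = 0)
position 2: 000 → 0  (bit 0 = 0)
bits b7..b0 = 00010100 = 20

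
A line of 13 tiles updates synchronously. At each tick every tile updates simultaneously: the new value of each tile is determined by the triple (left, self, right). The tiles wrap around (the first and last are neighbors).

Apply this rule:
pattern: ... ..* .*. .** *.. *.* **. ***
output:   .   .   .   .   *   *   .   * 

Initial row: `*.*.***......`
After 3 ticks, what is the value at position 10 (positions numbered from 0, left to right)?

.*.*.*.*.....
..*.*.*.*....
...*.*.*.*...
position 10 holds .

.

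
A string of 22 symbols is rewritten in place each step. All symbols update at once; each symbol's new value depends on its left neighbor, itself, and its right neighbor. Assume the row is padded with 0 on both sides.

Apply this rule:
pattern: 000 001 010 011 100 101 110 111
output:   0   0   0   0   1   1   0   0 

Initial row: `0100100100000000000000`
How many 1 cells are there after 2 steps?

3

step 1: 0010010010000000000000
step 2: 0001001001000000000000
count of 1: 3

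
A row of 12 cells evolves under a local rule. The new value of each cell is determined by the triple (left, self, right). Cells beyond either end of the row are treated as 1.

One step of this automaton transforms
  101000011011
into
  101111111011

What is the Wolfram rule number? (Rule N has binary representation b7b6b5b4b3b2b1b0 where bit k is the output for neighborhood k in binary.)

position 11: 111 → 1  (bit 7 = 1)
position 0: 110 → 1  (bit 6 = 1)
position 1: 101 → 0  (bit 5 = 0)
position 3: 100 → 1  (bit 4 = 1)
position 7: 011 → 1  (bit 3 = 1)
position 2: 010 → 1  (bit 2 = 1)
position 6: 001 → 1  (bit 1 = 1)
position 4: 000 → 1  (bit 0 = 1)
bits b7..b0 = 11011111 = 223

223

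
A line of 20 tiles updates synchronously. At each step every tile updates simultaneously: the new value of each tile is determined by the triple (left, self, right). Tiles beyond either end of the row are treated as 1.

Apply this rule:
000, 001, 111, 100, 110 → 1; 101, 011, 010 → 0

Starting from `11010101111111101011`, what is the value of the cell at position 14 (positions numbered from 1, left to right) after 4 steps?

11000000111111100001
11111111011111111110
11111111001111111110
11111111110111111110
position 14 holds 1

1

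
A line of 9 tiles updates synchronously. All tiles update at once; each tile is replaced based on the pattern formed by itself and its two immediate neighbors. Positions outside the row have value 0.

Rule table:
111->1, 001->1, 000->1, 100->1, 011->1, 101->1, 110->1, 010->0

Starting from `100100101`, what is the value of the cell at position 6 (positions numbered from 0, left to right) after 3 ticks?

tick 1: 011011010
tick 2: 111111101
tick 3: 111111110
position 6 holds 1

1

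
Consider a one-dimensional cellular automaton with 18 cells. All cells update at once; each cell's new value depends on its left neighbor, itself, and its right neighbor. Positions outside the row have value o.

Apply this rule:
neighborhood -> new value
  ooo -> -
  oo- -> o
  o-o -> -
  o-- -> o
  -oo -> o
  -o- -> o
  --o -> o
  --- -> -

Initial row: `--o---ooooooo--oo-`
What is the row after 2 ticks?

oooo-oo-----ooooo-
---o-ooo---oo---o-

---o-ooo---oo---o-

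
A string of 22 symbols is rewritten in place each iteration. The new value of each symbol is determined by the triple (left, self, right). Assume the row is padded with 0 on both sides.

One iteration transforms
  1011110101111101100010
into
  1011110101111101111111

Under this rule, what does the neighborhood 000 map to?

At position 18 the neighborhood is 000; the next row has 1 there.

1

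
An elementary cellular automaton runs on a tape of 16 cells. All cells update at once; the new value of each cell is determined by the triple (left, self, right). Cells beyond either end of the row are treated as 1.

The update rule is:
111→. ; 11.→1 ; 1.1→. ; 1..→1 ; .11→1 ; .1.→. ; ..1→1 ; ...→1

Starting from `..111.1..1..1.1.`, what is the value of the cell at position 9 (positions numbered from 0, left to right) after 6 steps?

.

111.1..11.11....
..1..1111.111111
11.111..1.1.....
.1.1.111...11111
.....1.11111....
11111..1...11111
position 9 holds .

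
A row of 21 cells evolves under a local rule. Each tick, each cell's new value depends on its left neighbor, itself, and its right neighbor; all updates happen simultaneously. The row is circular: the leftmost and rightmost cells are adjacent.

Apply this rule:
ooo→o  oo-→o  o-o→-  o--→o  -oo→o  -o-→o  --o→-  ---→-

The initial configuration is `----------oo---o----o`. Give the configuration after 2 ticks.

o---------ooo--oo---o
oo--------oooo-ooo--o

oo--------oooo-ooo--o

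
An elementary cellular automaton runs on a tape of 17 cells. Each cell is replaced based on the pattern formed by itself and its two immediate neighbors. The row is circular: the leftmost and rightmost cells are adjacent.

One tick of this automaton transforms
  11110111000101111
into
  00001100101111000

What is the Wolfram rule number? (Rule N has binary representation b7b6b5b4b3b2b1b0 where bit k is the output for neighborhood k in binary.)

62

position 0: 111 → 0  (bit 7 = 0)
position 3: 110 → 0  (bit 6 = 0)
position 4: 101 → 1  (bit 5 = 1)
position 8: 100 → 1  (bit 4 = 1)
position 5: 011 → 1  (bit 3 = 1)
position 11: 010 → 1  (bit 2 = 1)
position 10: 001 → 1  (bit 1 = 1)
position 9: 000 → 0  (bit 0 = 0)
bits b7..b0 = 00111110 = 62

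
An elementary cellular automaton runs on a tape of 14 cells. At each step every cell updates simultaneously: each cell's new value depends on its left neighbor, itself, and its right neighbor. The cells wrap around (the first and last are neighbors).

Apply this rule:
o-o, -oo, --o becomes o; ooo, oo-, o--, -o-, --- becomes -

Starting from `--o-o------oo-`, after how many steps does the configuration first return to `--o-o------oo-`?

-o-o------oo--
o-o------oo---
-o------oo---o
o------oo---o-
------oo---o-o
-----oo---o-o-
----oo---o-o--
---oo---o-o---
--oo---o-o----
-oo---o-o-----
oo---o-o------
o---o-o------o
---o-o------oo
--o-o------oo-

14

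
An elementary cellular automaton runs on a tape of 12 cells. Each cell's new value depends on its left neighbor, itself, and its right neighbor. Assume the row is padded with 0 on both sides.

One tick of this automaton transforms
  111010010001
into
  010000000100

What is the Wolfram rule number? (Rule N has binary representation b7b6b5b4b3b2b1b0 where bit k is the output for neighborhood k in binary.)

position 1: 111 → 1  (bit 7 = 1)
position 2: 110 → 0  (bit 6 = 0)
position 3: 101 → 0  (bit 5 = 0)
position 5: 100 → 0  (bit 4 = 0)
position 0: 011 → 0  (bit 3 = 0)
position 4: 010 → 0  (bit 2 = 0)
position 6: 001 → 0  (bit 1 = 0)
position 9: 000 → 1  (bit 0 = 1)
bits b7..b0 = 10000001 = 129

129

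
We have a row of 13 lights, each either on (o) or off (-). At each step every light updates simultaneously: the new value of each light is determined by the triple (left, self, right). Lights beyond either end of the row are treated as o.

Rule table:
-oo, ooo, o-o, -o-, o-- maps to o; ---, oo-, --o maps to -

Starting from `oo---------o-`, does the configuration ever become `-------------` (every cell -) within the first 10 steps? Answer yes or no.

no

step 1: o-o--------oo
step 2: -ooo-------oo
step 3: ooo-o------oo
step 4: oo-ooo-----oo
step 5: o-ooo-o----oo
step 6: -ooo-ooo---oo
step 7: ooo-ooo-o--oo
step 8: oo-ooo-ooo-oo
step 9: o-ooo-ooo-ooo
step 10: -ooo-ooo-oooo
step 10 is -ooo-ooo-oooo, still not uniform -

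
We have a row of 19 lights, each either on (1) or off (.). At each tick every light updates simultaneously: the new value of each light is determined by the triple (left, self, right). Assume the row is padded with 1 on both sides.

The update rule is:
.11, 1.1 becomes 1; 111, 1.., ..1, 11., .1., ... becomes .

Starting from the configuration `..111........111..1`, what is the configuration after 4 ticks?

..................1

..1..........1....1
..................1
..................1  (fixed point — unchanged through tick 4)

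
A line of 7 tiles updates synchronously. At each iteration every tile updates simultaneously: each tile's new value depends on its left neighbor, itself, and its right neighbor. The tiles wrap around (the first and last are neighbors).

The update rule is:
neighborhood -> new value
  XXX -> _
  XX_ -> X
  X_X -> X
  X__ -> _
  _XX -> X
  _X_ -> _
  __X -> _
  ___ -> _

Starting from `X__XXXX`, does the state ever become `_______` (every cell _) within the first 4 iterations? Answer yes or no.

yes

X__X___
_______
all cells are _ at iteration 2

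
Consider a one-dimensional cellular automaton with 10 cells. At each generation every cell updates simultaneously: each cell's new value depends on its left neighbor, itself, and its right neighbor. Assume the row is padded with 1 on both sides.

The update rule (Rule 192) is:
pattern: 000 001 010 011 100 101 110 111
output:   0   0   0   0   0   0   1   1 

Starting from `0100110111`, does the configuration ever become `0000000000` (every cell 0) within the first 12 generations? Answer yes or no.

0000010011
0000000001
0000000000
all cells are 0 at generation 3

yes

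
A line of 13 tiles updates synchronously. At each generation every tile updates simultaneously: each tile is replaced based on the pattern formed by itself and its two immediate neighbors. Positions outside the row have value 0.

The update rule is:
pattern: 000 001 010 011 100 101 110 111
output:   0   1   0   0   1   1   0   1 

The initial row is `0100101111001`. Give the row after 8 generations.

1011010110110
0100101001001
1011010110110  (repeats generation 1; period 2)
generation 8: 0100101001001

0100101001001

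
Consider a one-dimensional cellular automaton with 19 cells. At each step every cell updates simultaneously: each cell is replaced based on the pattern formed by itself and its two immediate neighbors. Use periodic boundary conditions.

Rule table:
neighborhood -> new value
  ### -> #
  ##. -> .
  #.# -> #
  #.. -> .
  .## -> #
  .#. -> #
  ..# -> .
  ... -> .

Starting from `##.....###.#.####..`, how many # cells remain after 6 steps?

5

step 1: #......##.######...
step 2: #......#.######....
step 3: #......#######.....
step 4: #......######......
step 5: #......#####.......
step 6: #......####........
count of #: 5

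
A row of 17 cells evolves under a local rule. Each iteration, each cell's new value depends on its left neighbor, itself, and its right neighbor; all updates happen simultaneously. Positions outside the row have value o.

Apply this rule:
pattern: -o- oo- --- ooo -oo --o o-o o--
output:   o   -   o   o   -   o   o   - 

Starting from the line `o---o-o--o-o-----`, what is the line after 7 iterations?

o-ooo--ooo-ooo-o-

--ooooo-oooo-oooo
-o-ooo-o-oo-o-ooo
ooo-o-ooo--ooo-oo
oo-ooo-o--o-o-o-o
o-o-o-oo-ooooooo-
-ooooo--o-ooooo-o
o-ooo--ooo-ooo-o-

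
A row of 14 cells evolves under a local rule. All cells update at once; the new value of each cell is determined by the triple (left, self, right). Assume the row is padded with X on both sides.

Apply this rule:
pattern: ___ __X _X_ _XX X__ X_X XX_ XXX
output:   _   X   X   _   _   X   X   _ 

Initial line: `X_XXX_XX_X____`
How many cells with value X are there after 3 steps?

XX__XX_XXX___X
_X_X_XX__X__X_
XXXXX_X_XX_XXX
count of X: 11

11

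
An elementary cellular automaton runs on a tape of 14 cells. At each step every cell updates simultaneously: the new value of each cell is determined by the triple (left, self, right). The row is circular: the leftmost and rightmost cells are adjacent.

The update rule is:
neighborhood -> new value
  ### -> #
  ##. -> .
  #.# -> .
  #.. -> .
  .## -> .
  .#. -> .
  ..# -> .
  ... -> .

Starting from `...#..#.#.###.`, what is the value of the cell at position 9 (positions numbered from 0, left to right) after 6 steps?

step 1: ...........#..
step 2: ..............
step 3: ..............  (fixed point — unchanged through step 6)
position 9 holds .

.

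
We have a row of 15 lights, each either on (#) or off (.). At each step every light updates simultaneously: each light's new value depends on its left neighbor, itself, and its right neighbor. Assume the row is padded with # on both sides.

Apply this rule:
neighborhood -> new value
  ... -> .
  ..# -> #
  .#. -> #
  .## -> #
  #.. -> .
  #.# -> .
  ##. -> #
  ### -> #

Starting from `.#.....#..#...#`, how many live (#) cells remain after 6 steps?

.#....##.##..##
.#...###.##.###
.#..####.##.###
.#.#####.##.###
.#.#####.##.###  (fixed point — unchanged through step 6)
count of #: 11

11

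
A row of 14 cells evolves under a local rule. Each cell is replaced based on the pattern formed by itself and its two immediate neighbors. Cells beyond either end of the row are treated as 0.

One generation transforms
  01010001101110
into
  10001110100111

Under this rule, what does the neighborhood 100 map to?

1

At position 4 the neighborhood is 100; the next row has 1 there.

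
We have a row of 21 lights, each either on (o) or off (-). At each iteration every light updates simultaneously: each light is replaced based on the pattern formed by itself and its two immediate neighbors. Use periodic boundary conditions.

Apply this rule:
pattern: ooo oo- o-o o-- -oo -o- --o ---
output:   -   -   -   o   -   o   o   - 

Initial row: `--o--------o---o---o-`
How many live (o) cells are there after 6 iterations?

6

-ooo------ooo-ooo-ooo
----o----o-----------
---ooo--ooo----------
--o---oo---o---------
-ooo-o--o-ooo--------
o----oooo----o-------
count of o: 6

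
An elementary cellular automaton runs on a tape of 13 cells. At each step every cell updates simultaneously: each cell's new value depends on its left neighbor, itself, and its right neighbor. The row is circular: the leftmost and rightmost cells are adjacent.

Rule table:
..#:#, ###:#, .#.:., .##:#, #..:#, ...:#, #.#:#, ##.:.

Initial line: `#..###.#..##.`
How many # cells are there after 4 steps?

9

step 1: .####.#.###.#
step 2: ####.#.###.#.
step 3: ###.#.###.#.#
step 4: ##.#.###.#.##
count of #: 9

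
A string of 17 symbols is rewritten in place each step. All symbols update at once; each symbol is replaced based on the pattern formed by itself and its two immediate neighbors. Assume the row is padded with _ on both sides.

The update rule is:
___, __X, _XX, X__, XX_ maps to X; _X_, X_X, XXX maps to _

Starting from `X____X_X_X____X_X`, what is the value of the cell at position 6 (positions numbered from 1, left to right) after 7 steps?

_

_XXXX_____XXXX___
XX__XXXXXXX__XXXX
XXXXX_____XXXX__X
X___XXXXXXX__XXX_
_XXXX_____XXXX_XX
XX__XXXXXXX__X_XX
XXXXX_____XXX__XX
position 6 holds _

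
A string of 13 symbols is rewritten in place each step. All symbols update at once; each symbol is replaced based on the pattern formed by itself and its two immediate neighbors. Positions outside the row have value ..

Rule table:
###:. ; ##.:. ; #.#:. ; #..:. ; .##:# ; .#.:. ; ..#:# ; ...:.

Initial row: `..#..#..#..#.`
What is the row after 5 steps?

.#..#..#..#..
#..#..#..#...
..#..#..#....
.#..#..#.....
#..#..#......

#..#..#......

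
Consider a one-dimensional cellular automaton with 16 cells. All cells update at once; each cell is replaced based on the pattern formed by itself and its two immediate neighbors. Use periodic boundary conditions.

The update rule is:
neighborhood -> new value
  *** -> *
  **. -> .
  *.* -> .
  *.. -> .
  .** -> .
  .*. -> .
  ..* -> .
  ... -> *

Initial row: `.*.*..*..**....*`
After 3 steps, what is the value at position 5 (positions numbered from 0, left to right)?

*

............**..
***********....*
**********..**..
position 5 holds *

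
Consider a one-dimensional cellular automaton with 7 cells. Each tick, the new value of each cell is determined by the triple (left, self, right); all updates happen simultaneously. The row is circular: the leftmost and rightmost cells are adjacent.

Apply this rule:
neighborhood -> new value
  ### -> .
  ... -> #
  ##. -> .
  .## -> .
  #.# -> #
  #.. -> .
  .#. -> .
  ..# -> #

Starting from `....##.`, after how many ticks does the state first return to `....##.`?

14

####...
.....##
.####..
#.....#
..####.
##.....
...####
.##....
#...###
..##...
##...##
...##..
###...#
....##.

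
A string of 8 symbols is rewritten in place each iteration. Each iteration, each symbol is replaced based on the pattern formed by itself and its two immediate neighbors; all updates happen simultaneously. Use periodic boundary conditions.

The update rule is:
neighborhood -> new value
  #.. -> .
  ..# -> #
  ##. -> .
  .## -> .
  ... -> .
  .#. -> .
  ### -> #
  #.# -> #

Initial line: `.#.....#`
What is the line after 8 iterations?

.#.....#

#.....#.
.....#.#
....#.#.
...#.#..
..#.#...
.#.#....
#.#.....
.#.....#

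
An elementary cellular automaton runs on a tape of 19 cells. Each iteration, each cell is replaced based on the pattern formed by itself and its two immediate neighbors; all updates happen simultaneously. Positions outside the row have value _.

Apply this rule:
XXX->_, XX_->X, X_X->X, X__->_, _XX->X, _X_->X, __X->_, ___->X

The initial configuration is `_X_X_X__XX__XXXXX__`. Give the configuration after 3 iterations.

_XXXXX__XX__X___X_X
_X___X__XX__X_X_XXX
_X_X_X__XX__XXXXX_X

_X_X_X__XX__XXXXX_X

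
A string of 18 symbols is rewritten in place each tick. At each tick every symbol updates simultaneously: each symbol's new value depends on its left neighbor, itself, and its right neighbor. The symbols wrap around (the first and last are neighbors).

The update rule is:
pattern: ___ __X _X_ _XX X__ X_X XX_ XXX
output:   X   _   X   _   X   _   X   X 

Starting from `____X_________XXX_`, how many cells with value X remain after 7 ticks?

XXX_XXXXXXXXX__XXX
XXX__XXXXXXXXX__XX
XXXX__XXXXXXXXX__X
XXXXX__XXXXXXXXX__
_XXXXX__XXXXXXXXX_
__XXXXX__XXXXXXXXX
X__XXXXX__XXXXXXXX
count of X: 14

14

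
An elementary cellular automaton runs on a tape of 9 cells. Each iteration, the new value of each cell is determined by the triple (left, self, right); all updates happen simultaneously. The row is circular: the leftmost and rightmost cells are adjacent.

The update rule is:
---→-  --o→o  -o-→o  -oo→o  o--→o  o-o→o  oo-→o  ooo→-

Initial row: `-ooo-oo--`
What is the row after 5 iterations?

ooo-----o

oo-ooooo-
oooo---oo
---oo-oo-
--ooooooo
ooo-----o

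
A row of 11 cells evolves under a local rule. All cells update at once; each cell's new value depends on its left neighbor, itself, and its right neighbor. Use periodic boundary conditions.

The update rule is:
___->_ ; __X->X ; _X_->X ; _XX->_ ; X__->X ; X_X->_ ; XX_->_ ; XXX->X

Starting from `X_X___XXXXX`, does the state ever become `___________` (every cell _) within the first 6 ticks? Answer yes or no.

__XX_X_XXXX
XX___X__XX_
__X_XXXX___
_XX__XX_X__
X__XX___XX_
XXX__X_X___
tick 6 is XXX__X_X___, still not uniform _

no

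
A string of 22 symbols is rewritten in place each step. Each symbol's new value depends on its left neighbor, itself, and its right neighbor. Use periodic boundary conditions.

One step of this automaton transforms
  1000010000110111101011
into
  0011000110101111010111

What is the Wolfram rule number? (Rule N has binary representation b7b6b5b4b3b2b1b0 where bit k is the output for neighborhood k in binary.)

169

position 14: 111 → 1  (bit 7 = 1)
position 0: 110 → 0  (bit 6 = 0)
position 12: 101 → 1  (bit 5 = 1)
position 1: 100 → 0  (bit 4 = 0)
position 10: 011 → 1  (bit 3 = 1)
position 5: 010 → 0  (bit 2 = 0)
position 4: 001 → 0  (bit 1 = 0)
position 2: 000 → 1  (bit 0 = 1)
bits b7..b0 = 10101001 = 169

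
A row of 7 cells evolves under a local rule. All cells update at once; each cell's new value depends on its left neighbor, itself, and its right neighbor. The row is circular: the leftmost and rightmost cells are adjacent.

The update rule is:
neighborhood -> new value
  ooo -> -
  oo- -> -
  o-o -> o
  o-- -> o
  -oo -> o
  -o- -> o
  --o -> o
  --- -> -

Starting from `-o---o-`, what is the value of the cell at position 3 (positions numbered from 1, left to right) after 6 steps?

ooo-ooo
---oo--
--oo-o-
-oo-ooo
oo-oo--
o-oo-oo
position 3 holds o

o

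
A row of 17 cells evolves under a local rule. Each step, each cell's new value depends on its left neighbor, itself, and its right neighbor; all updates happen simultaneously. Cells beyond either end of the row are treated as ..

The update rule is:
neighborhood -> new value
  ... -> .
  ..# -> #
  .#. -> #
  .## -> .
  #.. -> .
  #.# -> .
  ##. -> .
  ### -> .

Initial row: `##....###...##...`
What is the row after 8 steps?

....##...........

.....#.....#.....
....##....##.....
...#.....#.......
..##....##.......
.#.....#.........
##....##.........
.....#...........
....##...........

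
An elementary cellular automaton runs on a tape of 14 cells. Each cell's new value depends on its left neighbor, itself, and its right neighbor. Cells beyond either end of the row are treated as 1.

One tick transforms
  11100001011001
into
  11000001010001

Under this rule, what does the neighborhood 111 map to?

At position 0 the neighborhood is 111; the next row has 1 there.

1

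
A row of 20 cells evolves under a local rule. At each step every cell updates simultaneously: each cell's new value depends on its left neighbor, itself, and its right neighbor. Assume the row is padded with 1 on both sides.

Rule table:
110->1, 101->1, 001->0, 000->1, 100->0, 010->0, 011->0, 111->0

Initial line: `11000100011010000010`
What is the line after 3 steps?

11000001110001100010

step 1: 01010001001100111001
step 2: 10100100000100001000
step 3: 11000001110001100010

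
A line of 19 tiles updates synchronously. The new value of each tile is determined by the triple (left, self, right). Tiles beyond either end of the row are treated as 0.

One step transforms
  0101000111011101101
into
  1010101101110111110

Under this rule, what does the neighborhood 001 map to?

At position 0 the neighborhood is 001; the next row has 1 there.

1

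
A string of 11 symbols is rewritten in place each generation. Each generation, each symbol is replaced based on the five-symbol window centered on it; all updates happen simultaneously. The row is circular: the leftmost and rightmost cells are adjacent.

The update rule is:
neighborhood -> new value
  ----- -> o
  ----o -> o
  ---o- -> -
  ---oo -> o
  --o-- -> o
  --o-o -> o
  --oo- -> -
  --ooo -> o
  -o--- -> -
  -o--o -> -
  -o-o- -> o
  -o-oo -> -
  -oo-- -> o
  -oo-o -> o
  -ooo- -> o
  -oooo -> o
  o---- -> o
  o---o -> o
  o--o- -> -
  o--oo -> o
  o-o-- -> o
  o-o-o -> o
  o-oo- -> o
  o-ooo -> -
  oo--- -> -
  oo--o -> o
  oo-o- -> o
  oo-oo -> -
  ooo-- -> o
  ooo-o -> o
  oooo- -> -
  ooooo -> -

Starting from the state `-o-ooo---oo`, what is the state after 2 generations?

oooo-o-oo--

oo--oo-oo-o
oooo-o-oo--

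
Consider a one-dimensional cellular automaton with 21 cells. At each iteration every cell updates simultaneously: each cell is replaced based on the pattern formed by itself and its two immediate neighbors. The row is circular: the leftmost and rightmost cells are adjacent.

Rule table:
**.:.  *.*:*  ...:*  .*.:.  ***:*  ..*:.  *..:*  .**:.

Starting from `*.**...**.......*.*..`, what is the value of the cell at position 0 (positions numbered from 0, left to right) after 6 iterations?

.

.*..**...******..*.*.
..*...**..****.*..*.*
*..**...*..**.*.*..*.
.*...**..*...*.*.*..*
*.**...*..**..*.*.*..
.*..**..*...*..*.*.*.
position 0 holds .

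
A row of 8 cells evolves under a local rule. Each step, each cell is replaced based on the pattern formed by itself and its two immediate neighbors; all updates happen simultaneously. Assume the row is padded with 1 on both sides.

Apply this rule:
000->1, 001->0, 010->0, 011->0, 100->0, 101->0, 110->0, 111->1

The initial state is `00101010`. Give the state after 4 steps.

step 1: 00000000
step 2: 01111110
step 3: 00111100
step 4: 00011000

00011000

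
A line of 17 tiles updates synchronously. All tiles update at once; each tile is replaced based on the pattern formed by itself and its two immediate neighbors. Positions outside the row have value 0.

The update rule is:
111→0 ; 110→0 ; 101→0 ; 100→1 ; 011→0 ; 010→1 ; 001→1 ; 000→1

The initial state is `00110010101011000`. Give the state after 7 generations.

11001111100000111

generation 1: 11001110101000111
generation 2: 00110000101111000
generation 3: 11001111100000111
generation 4: 00110000011111000
generation 5: 11001111100000111  (repeats generation 3; period 2)
generation 7: 11001111100000111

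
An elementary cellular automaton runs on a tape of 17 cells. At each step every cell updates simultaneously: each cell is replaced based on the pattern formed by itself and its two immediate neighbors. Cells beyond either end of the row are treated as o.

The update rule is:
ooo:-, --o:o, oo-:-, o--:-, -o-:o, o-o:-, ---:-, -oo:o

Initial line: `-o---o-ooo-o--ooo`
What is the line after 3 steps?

-o--oo-o---o-oo--
-o-oo--o--oo-o--o
-o-o--oo-oo--o-oo

-o-o--oo-oo--o-oo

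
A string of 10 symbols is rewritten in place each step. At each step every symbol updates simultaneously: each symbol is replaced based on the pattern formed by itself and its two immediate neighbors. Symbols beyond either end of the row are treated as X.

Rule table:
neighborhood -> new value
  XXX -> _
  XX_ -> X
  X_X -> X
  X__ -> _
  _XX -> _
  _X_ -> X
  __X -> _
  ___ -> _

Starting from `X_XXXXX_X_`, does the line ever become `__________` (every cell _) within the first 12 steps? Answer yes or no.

no

step 1: XX____XXXX
step 2: _X________
step 3: XX________
step 4: _X________  (repeats step 2; period 2)
step 12: _X________
step 12 is _X________, still not uniform _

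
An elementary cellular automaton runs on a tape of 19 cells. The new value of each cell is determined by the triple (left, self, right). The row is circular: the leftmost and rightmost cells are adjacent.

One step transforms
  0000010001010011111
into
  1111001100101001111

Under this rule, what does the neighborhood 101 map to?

1

At position 10 the neighborhood is 101; the next row has 1 there.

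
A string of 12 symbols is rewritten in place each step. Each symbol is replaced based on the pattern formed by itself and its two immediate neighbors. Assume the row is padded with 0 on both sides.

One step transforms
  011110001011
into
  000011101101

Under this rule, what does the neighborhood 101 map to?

At position 9 the neighborhood is 101; the next row has 1 there.

1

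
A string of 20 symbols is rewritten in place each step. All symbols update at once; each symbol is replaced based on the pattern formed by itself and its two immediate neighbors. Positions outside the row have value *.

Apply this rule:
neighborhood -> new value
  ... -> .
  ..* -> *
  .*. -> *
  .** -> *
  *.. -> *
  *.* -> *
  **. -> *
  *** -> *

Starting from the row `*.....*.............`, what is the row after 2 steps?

***.*****.........**

step 1: **...***...........*
step 2: ***.*****.........**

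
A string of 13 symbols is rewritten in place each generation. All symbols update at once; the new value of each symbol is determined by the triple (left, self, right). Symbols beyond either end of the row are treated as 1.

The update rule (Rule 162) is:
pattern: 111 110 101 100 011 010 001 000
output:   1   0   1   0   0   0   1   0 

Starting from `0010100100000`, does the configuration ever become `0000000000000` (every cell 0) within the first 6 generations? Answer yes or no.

generation 1: 0101001000001
generation 2: 1010010000010
generation 3: 0100100000101
generation 4: 1001000001010
generation 5: 0010000010101
generation 6: 0100000101010
generation 6 is 0100000101010, still not uniform 0

no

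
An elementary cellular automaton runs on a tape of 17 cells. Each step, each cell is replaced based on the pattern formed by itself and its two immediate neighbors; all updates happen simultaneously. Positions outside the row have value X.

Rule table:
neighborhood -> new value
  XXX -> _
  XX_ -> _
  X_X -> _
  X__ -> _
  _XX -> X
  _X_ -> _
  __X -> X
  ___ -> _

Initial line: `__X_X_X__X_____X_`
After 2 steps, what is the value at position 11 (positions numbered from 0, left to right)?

_X______X_____X__
_______X_____X__X
position 11 holds _

_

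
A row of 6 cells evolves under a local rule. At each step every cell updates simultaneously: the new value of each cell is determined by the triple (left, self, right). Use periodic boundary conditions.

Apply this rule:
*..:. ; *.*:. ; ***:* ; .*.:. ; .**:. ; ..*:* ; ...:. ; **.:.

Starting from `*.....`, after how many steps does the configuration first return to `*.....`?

6

.....*
....*.
...*..
..*...
.*....
*.....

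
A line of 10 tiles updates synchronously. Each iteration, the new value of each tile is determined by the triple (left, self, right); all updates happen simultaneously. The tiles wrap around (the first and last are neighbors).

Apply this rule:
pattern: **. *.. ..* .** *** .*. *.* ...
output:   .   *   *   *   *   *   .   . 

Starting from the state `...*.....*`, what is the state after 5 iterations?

iteration 1: *.***...**
iteration 2: ..**.*.***
iteration 3: ***..*.**.
iteration 4: **.***.*..
iteration 5: *..**..***

*..**..***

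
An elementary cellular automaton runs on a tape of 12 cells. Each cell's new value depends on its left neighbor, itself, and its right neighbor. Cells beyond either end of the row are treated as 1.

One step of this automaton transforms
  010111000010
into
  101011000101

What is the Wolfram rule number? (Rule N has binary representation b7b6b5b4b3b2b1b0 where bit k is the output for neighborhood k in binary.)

position 4: 111 → 1  (bit 7 = 1)
position 5: 110 → 1  (bit 6 = 1)
position 0: 101 → 1  (bit 5 = 1)
position 6: 100 → 0  (bit 4 = 0)
position 3: 011 → 0  (bit 3 = 0)
position 1: 010 → 0  (bit 2 = 0)
position 9: 001 → 1  (bit 1 = 1)
position 7: 000 → 0  (bit 0 = 0)
bits b7..b0 = 11100010 = 226

226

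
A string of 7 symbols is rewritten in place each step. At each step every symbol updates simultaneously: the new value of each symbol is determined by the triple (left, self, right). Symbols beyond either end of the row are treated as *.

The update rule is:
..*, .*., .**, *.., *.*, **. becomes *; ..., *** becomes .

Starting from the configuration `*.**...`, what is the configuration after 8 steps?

.**.**.

*****.*
....***
*..**..
*******
.......
*.....*
**...**
.**.**.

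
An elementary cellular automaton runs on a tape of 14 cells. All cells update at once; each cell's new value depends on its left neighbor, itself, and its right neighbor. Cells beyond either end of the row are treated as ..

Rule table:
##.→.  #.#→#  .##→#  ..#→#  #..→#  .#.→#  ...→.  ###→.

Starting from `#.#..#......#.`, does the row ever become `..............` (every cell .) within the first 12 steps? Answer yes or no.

step 1: #######....###
step 2: #......#..##..
step 3: ##....#####.#.
step 4: #.#..##....###
step 5: ######.#..##..
step 6: #.....#####.#.
step 7: ##...##....###
step 8: #.#.##.#..##..
step 9: #####.#####.#.
step 10: #....##....###
step 11: ##..##.#..##..
step 12: #.###.#####.#.
step 12 is #.###.#####.#., still not uniform .

no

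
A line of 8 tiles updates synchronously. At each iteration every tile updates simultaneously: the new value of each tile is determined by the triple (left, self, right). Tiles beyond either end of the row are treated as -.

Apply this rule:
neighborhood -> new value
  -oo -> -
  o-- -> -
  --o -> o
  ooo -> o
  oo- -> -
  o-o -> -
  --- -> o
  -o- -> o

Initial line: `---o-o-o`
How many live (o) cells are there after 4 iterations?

4

oooo-o-o
-oo--o-o
o---oo-o
o-oo---o
count of o: 4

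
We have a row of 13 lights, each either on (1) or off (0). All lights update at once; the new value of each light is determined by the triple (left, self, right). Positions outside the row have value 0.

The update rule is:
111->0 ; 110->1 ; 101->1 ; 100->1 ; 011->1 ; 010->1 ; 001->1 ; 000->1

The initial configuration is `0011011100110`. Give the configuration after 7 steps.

step 1: 1111110111111
step 2: 1000011100001
step 3: 1111110111111  (repeats step 1; period 2)
step 7: 1111110111111

1111110111111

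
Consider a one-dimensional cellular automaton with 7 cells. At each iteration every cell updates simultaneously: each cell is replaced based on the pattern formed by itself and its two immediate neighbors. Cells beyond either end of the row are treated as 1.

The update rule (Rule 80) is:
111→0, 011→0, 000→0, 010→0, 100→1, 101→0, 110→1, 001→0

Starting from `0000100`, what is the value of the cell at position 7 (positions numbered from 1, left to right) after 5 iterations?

0

iteration 1: 1000010
iteration 2: 1100000
iteration 3: 0110000
iteration 4: 0011000
iteration 5: 1001100
position 7 holds 0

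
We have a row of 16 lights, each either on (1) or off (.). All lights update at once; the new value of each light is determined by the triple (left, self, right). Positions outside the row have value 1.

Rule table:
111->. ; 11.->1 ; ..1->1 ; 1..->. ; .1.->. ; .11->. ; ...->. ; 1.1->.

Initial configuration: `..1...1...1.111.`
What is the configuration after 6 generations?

....1....1..1..1

generation 1: .1...1...1....1.
generation 2: ....1...1....1..
generation 3: ...1...1....1..1
generation 4: ..1...1....1..1.
generation 5: .1...1....1..1..
generation 6: ....1....1..1..1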